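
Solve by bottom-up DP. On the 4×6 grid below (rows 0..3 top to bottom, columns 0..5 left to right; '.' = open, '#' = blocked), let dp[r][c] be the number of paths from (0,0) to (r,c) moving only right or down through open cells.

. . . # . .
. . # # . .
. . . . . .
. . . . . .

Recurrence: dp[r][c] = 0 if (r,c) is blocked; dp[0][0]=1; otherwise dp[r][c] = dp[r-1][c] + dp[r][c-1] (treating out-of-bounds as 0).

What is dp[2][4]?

3

r\c   0   1   2   3   4   5
  0   1   1   1   0   0   0
  1   1   2   0   0   0   0
  2   1   3   3   3   3   3
  3   1   4   7  10  13  16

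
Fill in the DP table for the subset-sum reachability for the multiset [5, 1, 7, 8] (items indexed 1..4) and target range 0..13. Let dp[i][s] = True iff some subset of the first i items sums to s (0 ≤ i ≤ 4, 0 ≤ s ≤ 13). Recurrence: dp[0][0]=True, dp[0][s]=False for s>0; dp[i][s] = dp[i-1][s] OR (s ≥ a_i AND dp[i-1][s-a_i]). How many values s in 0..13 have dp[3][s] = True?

8

i\s   0   1   2   3   4   5   6   7   8   9  10  11  12  13
  0   T   F   F   F   F   F   F   F   F   F   F   F   F   F
  1   T   F   F   F   F   T   F   F   F   F   F   F   F   F
  2   T   T   F   F   F   T   T   F   F   F   F   F   F   F
  3   T   T   F   F   F   T   T   T   T   F   F   F   T   T
  4   T   T   F   F   F   T   T   T   T   T   F   F   T   T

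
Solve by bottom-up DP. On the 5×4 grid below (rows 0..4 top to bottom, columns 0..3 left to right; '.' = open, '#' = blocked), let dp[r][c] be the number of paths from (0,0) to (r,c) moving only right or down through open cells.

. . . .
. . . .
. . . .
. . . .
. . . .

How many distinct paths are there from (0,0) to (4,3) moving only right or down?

35

r\c   0   1   2   3
  0   1   1   1   1
  1   1   2   3   4
  2   1   3   6  10
  3   1   4  10  20
  4   1   5  15  35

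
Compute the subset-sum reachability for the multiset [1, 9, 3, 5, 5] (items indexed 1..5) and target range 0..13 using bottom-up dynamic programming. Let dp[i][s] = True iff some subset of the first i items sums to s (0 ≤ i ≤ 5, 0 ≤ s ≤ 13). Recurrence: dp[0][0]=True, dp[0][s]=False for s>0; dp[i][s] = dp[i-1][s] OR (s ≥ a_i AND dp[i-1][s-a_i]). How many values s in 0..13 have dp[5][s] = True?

i\s   0   1   2   3   4   5   6   7   8   9  10  11  12  13
  0   T   F   F   F   F   F   F   F   F   F   F   F   F   F
  1   T   T   F   F   F   F   F   F   F   F   F   F   F   F
  2   T   T   F   F   F   F   F   F   F   T   T   F   F   F
  3   T   T   F   T   T   F   F   F   F   T   T   F   T   T
  4   T   T   F   T   T   T   T   F   T   T   T   F   T   T
  5   T   T   F   T   T   T   T   F   T   T   T   T   T   T

12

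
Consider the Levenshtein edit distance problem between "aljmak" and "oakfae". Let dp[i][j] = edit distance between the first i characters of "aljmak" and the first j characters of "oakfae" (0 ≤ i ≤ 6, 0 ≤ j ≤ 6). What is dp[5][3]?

5

   ''  o  a  k  f  a  e
''  0  1  2  3  4  5  6
 a  1  1  1  2  3  4  5
 l  2  2  2  2  3  4  5
 j  3  3  3  3  3  4  5
 m  4  4  4  4  4  4  5
 a  5  5  4  5  5  4  5
 k  6  6  5  4  5  5  5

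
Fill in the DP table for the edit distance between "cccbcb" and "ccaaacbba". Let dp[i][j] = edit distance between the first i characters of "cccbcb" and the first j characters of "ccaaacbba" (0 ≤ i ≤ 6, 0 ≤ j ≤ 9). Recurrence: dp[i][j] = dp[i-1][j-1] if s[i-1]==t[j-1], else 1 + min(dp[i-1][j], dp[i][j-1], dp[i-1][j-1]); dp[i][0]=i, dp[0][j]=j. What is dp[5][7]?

   ''  c  c  a  a  a  c  b  b  a
''  0  1  2  3  4  5  6  7  8  9
 c  1  0  1  2  3  4  5  6  7  8
 c  2  1  0  1  2  3  4  5  6  7
 c  3  2  1  1  2  3  3  4  5  6
 b  4  3  2  2  2  3  4  3  4  5
 c  5  4  3  3  3  3  3  4  4  5
 b  6  5  4  4  4  4  4  3  4  5

4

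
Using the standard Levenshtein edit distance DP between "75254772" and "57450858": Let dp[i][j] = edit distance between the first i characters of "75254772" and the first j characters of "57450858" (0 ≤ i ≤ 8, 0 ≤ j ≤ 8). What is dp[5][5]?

4

   ''  5  7  4  5  0  8  5  8
''  0  1  2  3  4  5  6  7  8
 7  1  1  1  2  3  4  5  6  7
 5  2  1  2  2  2  3  4  5  6
 2  3  2  2  3  3  3  4  5  6
 5  4  3  3  3  3  4  4  4  5
 4  5  4  4  3  4  4  5  5  5
 7  6  5  4  4  4  5  5  6  6
 7  7  6  5  5  5  5  6  6  7
 2  8  7  6  6  6  6  6  7  7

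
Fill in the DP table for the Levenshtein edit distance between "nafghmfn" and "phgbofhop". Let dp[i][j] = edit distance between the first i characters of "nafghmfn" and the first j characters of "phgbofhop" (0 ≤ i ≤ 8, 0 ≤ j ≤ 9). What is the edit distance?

8

   ''  p  h  g  b  o  f  h  o  p
''  0  1  2  3  4  5  6  7  8  9
 n  1  1  2  3  4  5  6  7  8  9
 a  2  2  2  3  4  5  6  7  8  9
 f  3  3  3  3  4  5  5  6  7  8
 g  4  4  4  3  4  5  6  6  7  8
 h  5  5  4  4  4  5  6  6  7  8
 m  6  6  5  5  5  5  6  7  7  8
 f  7  7  6  6  6  6  5  6  7  8
 n  8  8  7  7  7  7  6  6  7  8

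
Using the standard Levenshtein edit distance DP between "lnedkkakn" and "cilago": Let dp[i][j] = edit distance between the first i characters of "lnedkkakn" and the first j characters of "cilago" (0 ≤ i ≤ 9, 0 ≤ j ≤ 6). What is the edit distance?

   ''  c  i  l  a  g  o
''  0  1  2  3  4  5  6
 l  1  1  2  2  3  4  5
 n  2  2  2  3  3  4  5
 e  3  3  3  3  4  4  5
 d  4  4  4  4  4  5  5
 k  5  5  5  5  5  5  6
 k  6  6  6  6  6  6  6
 a  7  7  7  7  6  7  7
 k  8  8  8  8  7  7  8
 n  9  9  9  9  8  8  8

8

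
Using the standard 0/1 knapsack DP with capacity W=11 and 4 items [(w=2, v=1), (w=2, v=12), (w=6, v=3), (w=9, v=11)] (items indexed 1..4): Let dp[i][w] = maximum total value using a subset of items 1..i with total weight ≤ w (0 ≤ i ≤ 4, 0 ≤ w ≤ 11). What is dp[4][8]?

15

i\w   0   1   2   3   4   5   6   7   8   9  10  11
  0   0   0   0   0   0   0   0   0   0   0   0   0
  1   0   0   1   1   1   1   1   1   1   1   1   1
  2   0   0  12  12  13  13  13  13  13  13  13  13
  3   0   0  12  12  13  13  13  13  15  15  16  16
  4   0   0  12  12  13  13  13  13  15  15  16  23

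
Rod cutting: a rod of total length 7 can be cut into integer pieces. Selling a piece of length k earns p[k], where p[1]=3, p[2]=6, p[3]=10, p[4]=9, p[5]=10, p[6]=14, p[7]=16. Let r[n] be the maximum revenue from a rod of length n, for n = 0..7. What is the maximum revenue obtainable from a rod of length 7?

   n    0    1    2    3    4    5    6    7
r[n]    0    3    6   10   13   16   20   23

23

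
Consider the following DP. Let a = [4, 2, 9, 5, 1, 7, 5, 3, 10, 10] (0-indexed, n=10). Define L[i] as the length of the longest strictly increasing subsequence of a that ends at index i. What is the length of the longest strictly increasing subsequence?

   i    0    1    2    3    4    5    6    7    8    9
a[i]    4    2    9    5    1    7    5    3   10   10
L[i]    1    1    2    2    1    3    2    2    4    4

4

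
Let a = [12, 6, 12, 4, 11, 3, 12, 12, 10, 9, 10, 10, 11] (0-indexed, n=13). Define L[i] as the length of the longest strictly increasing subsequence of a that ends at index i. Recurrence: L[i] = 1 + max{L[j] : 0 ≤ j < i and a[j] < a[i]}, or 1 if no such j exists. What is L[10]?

3

   i    0    1    2    3    4    5    6    7    8    9   10   11   12
a[i]   12    6   12    4   11    3   12   12   10    9   10   10   11
L[i]    1    1    2    1    2    1    3    3    2    2    3    3    4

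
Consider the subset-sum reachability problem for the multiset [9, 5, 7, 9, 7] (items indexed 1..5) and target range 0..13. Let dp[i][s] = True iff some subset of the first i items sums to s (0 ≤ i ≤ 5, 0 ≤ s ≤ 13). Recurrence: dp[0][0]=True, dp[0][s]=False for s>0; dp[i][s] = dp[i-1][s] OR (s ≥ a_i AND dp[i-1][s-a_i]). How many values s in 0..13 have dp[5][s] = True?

5

i\s   0   1   2   3   4   5   6   7   8   9  10  11  12  13
  0   T   F   F   F   F   F   F   F   F   F   F   F   F   F
  1   T   F   F   F   F   F   F   F   F   T   F   F   F   F
  2   T   F   F   F   F   T   F   F   F   T   F   F   F   F
  3   T   F   F   F   F   T   F   T   F   T   F   F   T   F
  4   T   F   F   F   F   T   F   T   F   T   F   F   T   F
  5   T   F   F   F   F   T   F   T   F   T   F   F   T   F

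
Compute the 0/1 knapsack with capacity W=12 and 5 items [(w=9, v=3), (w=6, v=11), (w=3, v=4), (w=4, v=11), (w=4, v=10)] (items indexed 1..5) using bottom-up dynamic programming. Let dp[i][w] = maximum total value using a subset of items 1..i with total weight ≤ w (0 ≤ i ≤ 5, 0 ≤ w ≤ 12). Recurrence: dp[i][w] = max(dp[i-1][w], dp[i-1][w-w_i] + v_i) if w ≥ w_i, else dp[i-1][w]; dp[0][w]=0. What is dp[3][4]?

4

i\w   0   1   2   3   4   5   6   7   8   9  10  11  12
  0   0   0   0   0   0   0   0   0   0   0   0   0   0
  1   0   0   0   0   0   0   0   0   0   3   3   3   3
  2   0   0   0   0   0   0  11  11  11  11  11  11  11
  3   0   0   0   4   4   4  11  11  11  15  15  15  15
  4   0   0   0   4  11  11  11  15  15  15  22  22  22
  5   0   0   0   4  11  11  11  15  21  21  22  25  25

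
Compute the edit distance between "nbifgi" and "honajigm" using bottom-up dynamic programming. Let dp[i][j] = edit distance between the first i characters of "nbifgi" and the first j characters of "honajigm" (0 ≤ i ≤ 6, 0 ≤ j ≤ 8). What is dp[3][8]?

   ''  h  o  n  a  j  i  g  m
''  0  1  2  3  4  5  6  7  8
 n  1  1  2  2  3  4  5  6  7
 b  2  2  2  3  3  4  5  6  7
 i  3  3  3  3  4  4  4  5  6
 f  4  4  4  4  4  5  5  5  6
 g  5  5  5  5  5  5  6  5  6
 i  6  6  6  6  6  6  5  6  6

6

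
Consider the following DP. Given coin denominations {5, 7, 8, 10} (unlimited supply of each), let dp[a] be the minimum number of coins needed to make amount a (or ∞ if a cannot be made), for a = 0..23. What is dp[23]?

3

 a  0  1  2  3  4  5  6  7  8  9 10 11 12 13 14 15 16 17 18 19 20 21 22 23
dp  0  -  -  -  -  1  -  1  1  -  1  -  2  2  2  2  2  2  2  3  2  3  3  3
(- denotes ∞ / unreachable)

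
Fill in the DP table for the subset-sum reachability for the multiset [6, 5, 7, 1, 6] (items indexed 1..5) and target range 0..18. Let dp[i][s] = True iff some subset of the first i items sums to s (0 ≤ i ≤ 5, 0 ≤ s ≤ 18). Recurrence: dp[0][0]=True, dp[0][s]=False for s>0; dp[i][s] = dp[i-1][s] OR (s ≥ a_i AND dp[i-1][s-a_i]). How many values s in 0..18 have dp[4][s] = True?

i\s   0   1   2   3   4   5   6   7   8   9  10  11  12  13  14  15  16  17  18
  0   T   F   F   F   F   F   F   F   F   F   F   F   F   F   F   F   F   F   F
  1   T   F   F   F   F   F   T   F   F   F   F   F   F   F   F   F   F   F   F
  2   T   F   F   F   F   T   T   F   F   F   F   T   F   F   F   F   F   F   F
  3   T   F   F   F   F   T   T   T   F   F   F   T   T   T   F   F   F   F   T
  4   T   T   F   F   F   T   T   T   T   F   F   T   T   T   T   F   F   F   T
  5   T   T   F   F   F   T   T   T   T   F   F   T   T   T   T   F   F   T   T

11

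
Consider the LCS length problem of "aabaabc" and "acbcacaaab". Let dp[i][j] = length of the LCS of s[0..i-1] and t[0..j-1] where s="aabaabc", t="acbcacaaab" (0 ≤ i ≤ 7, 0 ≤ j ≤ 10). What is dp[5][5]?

3

   ''  a  c  b  c  a  c  a  a  a  b
''  0  0  0  0  0  0  0  0  0  0  0
 a  0  1  1  1  1  1  1  1  1  1  1
 a  0  1  1  1  1  2  2  2  2  2  2
 b  0  1  1  2  2  2  2  2  2  2  3
 a  0  1  1  2  2  3  3  3  3  3  3
 a  0  1  1  2  2  3  3  4  4  4  4
 b  0  1  1  2  2  3  3  4  4  4  5
 c  0  1  2  2  3  3  4  4  4  4  5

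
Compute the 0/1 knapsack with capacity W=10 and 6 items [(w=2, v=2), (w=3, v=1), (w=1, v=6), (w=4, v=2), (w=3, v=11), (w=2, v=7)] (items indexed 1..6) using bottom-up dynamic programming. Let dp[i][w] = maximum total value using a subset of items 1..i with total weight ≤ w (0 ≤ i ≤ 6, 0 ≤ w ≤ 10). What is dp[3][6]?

9

i\w   0   1   2   3   4   5   6   7   8   9  10
  0   0   0   0   0   0   0   0   0   0   0   0
  1   0   0   2   2   2   2   2   2   2   2   2
  2   0   0   2   2   2   3   3   3   3   3   3
  3   0   6   6   8   8   8   9   9   9   9   9
  4   0   6   6   8   8   8   9  10  10  10  11
  5   0   6   6  11  17  17  19  19  19  20  21
  6   0   6   7  13  17  18  24  24  26  26  26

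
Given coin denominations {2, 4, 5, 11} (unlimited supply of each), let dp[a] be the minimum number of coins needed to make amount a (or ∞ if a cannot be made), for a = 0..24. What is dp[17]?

3

 a  0  1  2  3  4  5  6  7  8  9 10 11 12 13 14 15 16 17 18 19 20 21 22 23 24
dp  0  -  1  -  1  1  2  2  2  2  2  1  3  2  3  2  2  3  3  3  3  3  2  4  3
(- denotes ∞ / unreachable)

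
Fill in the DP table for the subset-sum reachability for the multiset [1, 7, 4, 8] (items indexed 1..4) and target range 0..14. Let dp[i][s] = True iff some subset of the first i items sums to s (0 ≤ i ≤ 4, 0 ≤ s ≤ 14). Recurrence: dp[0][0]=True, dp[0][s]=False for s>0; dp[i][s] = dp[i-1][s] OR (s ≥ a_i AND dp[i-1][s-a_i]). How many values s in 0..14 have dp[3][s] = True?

i\s   0   1   2   3   4   5   6   7   8   9  10  11  12  13  14
  0   T   F   F   F   F   F   F   F   F   F   F   F   F   F   F
  1   T   T   F   F   F   F   F   F   F   F   F   F   F   F   F
  2   T   T   F   F   F   F   F   T   T   F   F   F   F   F   F
  3   T   T   F   F   T   T   F   T   T   F   F   T   T   F   F
  4   T   T   F   F   T   T   F   T   T   T   F   T   T   T   F

8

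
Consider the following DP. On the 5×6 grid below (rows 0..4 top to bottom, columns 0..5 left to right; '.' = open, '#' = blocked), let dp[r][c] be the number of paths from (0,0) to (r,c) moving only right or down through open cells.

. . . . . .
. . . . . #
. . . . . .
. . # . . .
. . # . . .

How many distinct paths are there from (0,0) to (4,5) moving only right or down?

r\c   0   1   2   3   4   5
  0   1   1   1   1   1   1
  1   1   2   3   4   5   0
  2   1   3   6  10  15  15
  3   1   4   0  10  25  40
  4   1   5   0  10  35  75

75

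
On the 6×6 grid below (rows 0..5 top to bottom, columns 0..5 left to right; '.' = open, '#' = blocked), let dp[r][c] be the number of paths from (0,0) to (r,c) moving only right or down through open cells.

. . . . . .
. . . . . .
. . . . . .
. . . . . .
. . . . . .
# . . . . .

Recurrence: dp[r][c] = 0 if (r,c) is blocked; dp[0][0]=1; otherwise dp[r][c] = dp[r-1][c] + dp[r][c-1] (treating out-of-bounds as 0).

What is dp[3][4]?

35

r\c   0   1   2   3   4   5
  0   1   1   1   1   1   1
  1   1   2   3   4   5   6
  2   1   3   6  10  15  21
  3   1   4  10  20  35  56
  4   1   5  15  35  70 126
  5   0   5  20  55 125 251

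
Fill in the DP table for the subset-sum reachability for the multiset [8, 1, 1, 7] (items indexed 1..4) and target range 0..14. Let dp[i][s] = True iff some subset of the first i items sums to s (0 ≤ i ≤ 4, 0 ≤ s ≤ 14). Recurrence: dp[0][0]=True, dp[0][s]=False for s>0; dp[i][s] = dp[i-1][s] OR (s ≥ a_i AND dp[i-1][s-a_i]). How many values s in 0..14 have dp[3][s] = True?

6

i\s   0   1   2   3   4   5   6   7   8   9  10  11  12  13  14
  0   T   F   F   F   F   F   F   F   F   F   F   F   F   F   F
  1   T   F   F   F   F   F   F   F   T   F   F   F   F   F   F
  2   T   T   F   F   F   F   F   F   T   T   F   F   F   F   F
  3   T   T   T   F   F   F   F   F   T   T   T   F   F   F   F
  4   T   T   T   F   F   F   F   T   T   T   T   F   F   F   F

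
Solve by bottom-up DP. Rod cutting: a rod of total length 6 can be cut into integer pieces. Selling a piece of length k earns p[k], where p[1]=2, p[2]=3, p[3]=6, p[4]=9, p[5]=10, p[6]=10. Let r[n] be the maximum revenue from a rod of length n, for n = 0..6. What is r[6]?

   n    0    1    2    3    4    5    6
r[n]    0    2    4    6    9   11   13

13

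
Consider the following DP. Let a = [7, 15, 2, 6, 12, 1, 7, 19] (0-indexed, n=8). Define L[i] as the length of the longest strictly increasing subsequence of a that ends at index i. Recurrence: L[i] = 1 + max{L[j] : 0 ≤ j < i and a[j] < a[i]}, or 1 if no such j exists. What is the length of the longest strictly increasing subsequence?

4

   i    0    1    2    3    4    5    6    7
a[i]    7   15    2    6   12    1    7   19
L[i]    1    2    1    2    3    1    3    4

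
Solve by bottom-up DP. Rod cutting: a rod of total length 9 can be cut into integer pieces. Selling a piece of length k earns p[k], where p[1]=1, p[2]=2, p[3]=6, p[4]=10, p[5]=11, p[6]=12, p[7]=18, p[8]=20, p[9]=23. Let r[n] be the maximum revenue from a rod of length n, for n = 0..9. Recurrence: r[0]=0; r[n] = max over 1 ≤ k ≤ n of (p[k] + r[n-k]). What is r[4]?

   n    0    1    2    3    4    5    6    7    8    9
r[n]    0    1    2    6   10   11   12   18   20   23

10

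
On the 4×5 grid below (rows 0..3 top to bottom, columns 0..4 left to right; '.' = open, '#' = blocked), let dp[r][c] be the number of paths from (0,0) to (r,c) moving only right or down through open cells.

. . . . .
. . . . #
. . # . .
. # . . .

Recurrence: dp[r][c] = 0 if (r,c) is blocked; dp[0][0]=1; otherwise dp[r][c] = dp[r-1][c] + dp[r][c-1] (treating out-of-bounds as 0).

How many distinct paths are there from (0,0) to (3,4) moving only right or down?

8

r\c   0   1   2   3   4
  0   1   1   1   1   1
  1   1   2   3   4   0
  2   1   3   0   4   4
  3   1   0   0   4   8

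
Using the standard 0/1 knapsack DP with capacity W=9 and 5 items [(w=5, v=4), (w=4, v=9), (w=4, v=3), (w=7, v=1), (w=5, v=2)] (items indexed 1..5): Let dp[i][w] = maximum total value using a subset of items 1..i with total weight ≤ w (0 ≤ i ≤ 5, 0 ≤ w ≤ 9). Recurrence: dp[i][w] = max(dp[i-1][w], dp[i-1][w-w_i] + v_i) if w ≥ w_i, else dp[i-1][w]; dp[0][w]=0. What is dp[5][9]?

i\w   0   1   2   3   4   5   6   7   8   9
  0   0   0   0   0   0   0   0   0   0   0
  1   0   0   0   0   0   4   4   4   4   4
  2   0   0   0   0   9   9   9   9   9  13
  3   0   0   0   0   9   9   9   9  12  13
  4   0   0   0   0   9   9   9   9  12  13
  5   0   0   0   0   9   9   9   9  12  13

13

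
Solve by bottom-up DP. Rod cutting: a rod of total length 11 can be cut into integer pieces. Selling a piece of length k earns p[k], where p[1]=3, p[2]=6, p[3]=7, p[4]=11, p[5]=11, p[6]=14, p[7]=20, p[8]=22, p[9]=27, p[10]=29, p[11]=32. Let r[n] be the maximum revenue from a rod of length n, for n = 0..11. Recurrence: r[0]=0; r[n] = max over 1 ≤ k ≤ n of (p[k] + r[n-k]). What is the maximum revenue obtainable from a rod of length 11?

   n    0    1    2    3    4    5    6    7    8    9   10   11
r[n]    0    3    6    9   12   15   18   21   24   27   30   33

33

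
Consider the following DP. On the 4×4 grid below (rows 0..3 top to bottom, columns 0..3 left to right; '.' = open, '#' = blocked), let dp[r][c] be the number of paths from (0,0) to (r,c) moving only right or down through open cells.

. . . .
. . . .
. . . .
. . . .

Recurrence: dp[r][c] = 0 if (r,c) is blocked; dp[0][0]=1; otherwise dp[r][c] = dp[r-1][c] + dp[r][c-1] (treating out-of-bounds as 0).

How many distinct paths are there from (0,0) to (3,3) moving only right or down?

20

r\c   0   1   2   3
  0   1   1   1   1
  1   1   2   3   4
  2   1   3   6  10
  3   1   4  10  20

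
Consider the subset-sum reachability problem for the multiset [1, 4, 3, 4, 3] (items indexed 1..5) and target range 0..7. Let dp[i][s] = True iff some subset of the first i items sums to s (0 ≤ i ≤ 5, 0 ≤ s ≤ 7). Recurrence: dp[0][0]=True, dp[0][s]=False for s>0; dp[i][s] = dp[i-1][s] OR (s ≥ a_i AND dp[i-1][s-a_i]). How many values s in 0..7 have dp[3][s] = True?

6

i\s   0   1   2   3   4   5   6   7
  0   T   F   F   F   F   F   F   F
  1   T   T   F   F   F   F   F   F
  2   T   T   F   F   T   T   F   F
  3   T   T   F   T   T   T   F   T
  4   T   T   F   T   T   T   F   T
  5   T   T   F   T   T   T   T   T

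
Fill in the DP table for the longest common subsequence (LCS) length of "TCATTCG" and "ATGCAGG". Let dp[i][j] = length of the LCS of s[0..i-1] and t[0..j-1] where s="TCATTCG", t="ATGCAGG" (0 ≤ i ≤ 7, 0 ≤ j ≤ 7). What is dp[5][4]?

2

   ''  A  T  G  C  A  G  G
''  0  0  0  0  0  0  0  0
 T  0  0  1  1  1  1  1  1
 C  0  0  1  1  2  2  2  2
 A  0  1  1  1  2  3  3  3
 T  0  1  2  2  2  3  3  3
 T  0  1  2  2  2  3  3  3
 C  0  1  2  2  3  3  3  3
 G  0  1  2  3  3  3  4  4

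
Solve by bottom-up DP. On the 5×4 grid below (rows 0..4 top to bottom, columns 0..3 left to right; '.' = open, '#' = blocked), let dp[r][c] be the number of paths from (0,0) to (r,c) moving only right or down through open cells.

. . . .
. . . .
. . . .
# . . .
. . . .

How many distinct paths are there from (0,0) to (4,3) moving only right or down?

r\c   0   1   2   3
  0   1   1   1   1
  1   1   2   3   4
  2   1   3   6  10
  3   0   3   9  19
  4   0   3  12  31

31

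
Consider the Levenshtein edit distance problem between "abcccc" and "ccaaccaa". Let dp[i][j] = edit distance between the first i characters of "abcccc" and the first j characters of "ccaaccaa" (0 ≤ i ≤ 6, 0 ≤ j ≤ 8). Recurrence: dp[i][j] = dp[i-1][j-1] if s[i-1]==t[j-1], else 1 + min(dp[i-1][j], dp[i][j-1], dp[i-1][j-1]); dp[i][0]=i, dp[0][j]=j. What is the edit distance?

   ''  c  c  a  a  c  c  a  a
''  0  1  2  3  4  5  6  7  8
 a  1  1  2  2  3  4  5  6  7
 b  2  2  2  3  3  4  5  6  7
 c  3  2  2  3  4  3  4  5  6
 c  4  3  2  3  4  4  3  4  5
 c  5  4  3  3  4  4  4  4  5
 c  6  5  4  4  4  4  4  5  5

5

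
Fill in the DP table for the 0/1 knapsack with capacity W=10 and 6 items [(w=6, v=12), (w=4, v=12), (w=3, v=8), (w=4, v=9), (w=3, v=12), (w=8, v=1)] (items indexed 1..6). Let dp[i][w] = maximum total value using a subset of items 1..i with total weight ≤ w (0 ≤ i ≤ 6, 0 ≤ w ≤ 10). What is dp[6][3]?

i\w   0   1   2   3   4   5   6   7   8   9  10
  0   0   0   0   0   0   0   0   0   0   0   0
  1   0   0   0   0   0   0  12  12  12  12  12
  2   0   0   0   0  12  12  12  12  12  12  24
  3   0   0   0   8  12  12  12  20  20  20  24
  4   0   0   0   8  12  12  12  20  21  21  24
  5   0   0   0  12  12  12  20  24  24  24  32
  6   0   0   0  12  12  12  20  24  24  24  32

12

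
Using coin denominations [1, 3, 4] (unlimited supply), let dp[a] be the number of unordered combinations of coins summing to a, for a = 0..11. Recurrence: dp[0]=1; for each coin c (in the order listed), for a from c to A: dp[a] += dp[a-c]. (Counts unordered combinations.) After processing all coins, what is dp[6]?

4

after  coin     0     1     2     3     4     5     6     7     8     9    10    11
          1     1     1     1     1     1     1     1     1     1     1     1     1
          3     1     1     1     2     2     2     3     3     3     4     4     4
          4     1     1     1     2     3     3     4     5     6     7     8     9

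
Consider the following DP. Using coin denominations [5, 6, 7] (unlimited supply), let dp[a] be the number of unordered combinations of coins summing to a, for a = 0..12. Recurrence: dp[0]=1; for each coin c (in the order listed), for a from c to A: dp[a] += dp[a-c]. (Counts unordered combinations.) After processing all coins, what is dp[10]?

after  coin     0     1     2     3     4     5     6     7     8     9    10    11    12
          5     1     0     0     0     0     1     0     0     0     0     1     0     0
          6     1     0     0     0     0     1     1     0     0     0     1     1     1
          7     1     0     0     0     0     1     1     1     0     0     1     1     2

1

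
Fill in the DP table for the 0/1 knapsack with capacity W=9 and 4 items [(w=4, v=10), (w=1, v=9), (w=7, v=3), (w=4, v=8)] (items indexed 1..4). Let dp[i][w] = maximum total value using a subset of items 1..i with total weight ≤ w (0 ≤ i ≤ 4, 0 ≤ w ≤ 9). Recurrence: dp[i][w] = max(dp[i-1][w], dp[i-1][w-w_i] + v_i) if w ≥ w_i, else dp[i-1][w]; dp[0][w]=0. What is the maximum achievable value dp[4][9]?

27

i\w   0   1   2   3   4   5   6   7   8   9
  0   0   0   0   0   0   0   0   0   0   0
  1   0   0   0   0  10  10  10  10  10  10
  2   0   9   9   9  10  19  19  19  19  19
  3   0   9   9   9  10  19  19  19  19  19
  4   0   9   9   9  10  19  19  19  19  27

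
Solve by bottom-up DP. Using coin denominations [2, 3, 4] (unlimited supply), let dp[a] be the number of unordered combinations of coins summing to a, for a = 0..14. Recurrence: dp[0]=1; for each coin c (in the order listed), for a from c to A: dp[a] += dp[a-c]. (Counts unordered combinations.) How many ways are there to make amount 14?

after  coin     0     1     2     3     4     5     6     7     8     9    10    11    12    13    14
          2     1     0     1     0     1     0     1     0     1     0     1     0     1     0     1
          3     1     0     1     1     1     1     2     1     2     2     2     2     3     2     3
          4     1     0     1     1     2     1     3     2     4     3     5     4     7     5     8

8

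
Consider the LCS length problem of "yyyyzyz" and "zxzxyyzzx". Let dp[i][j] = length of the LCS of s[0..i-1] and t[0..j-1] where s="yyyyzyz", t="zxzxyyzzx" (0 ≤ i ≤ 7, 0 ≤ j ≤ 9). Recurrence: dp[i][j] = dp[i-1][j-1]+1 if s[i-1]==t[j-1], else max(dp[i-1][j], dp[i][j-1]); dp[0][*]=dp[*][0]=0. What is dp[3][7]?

2

   ''  z  x  z  x  y  y  z  z  x
''  0  0  0  0  0  0  0  0  0  0
 y  0  0  0  0  0  1  1  1  1  1
 y  0  0  0  0  0  1  2  2  2  2
 y  0  0  0  0  0  1  2  2  2  2
 y  0  0  0  0  0  1  2  2  2  2
 z  0  1  1  1  1  1  2  3  3  3
 y  0  1  1  1  1  2  2  3  3  3
 z  0  1  1  2  2  2  2  3  4  4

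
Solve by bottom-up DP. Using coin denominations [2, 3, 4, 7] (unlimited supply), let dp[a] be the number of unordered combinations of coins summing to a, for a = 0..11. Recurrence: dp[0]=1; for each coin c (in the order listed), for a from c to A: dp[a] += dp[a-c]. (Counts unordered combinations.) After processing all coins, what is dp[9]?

4

after  coin     0     1     2     3     4     5     6     7     8     9    10    11
          2     1     0     1     0     1     0     1     0     1     0     1     0
          3     1     0     1     1     1     1     2     1     2     2     2     2
          4     1     0     1     1     2     1     3     2     4     3     5     4
          7     1     0     1     1     2     1     3     3     4     4     6     6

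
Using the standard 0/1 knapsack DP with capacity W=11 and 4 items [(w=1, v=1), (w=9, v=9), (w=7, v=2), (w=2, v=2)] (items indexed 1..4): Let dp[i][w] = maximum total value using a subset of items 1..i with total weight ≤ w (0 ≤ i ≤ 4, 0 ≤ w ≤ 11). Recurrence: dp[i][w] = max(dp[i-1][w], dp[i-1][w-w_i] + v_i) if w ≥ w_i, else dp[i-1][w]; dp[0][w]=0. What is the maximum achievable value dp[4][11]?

i\w   0   1   2   3   4   5   6   7   8   9  10  11
  0   0   0   0   0   0   0   0   0   0   0   0   0
  1   0   1   1   1   1   1   1   1   1   1   1   1
  2   0   1   1   1   1   1   1   1   1   9  10  10
  3   0   1   1   1   1   1   1   2   3   9  10  10
  4   0   1   2   3   3   3   3   3   3   9  10  11

11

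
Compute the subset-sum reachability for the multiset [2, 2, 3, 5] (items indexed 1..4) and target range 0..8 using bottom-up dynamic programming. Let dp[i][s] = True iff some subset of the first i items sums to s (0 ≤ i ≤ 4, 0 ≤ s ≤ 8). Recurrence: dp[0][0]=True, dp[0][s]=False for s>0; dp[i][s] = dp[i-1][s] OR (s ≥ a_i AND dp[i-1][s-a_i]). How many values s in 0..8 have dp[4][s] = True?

i\s   0   1   2   3   4   5   6   7   8
  0   T   F   F   F   F   F   F   F   F
  1   T   F   T   F   F   F   F   F   F
  2   T   F   T   F   T   F   F   F   F
  3   T   F   T   T   T   T   F   T   F
  4   T   F   T   T   T   T   F   T   T

7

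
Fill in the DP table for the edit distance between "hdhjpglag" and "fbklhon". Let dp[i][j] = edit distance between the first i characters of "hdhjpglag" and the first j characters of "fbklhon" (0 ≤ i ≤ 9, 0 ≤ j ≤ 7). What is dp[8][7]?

   ''  f  b  k  l  h  o  n
''  0  1  2  3  4  5  6  7
 h  1  1  2  3  4  4  5  6
 d  2  2  2  3  4  5  5  6
 h  3  3  3  3  4  4  5  6
 j  4  4  4  4  4  5  5  6
 p  5  5  5  5  5  5  6  6
 g  6  6  6  6  6  6  6  7
 l  7  7  7  7  6  7  7  7
 a  8  8  8  8  7  7  8  8
 g  9  9  9  9  8  8  8  9

8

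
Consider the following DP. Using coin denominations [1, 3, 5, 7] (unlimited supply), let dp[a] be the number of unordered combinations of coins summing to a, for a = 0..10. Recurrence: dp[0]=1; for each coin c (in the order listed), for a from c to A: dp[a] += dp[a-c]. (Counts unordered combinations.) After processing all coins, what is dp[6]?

after  coin     0     1     2     3     4     5     6     7     8     9    10
          1     1     1     1     1     1     1     1     1     1     1     1
          3     1     1     1     2     2     2     3     3     3     4     4
          5     1     1     1     2     2     3     4     4     5     6     7
          7     1     1     1     2     2     3     4     5     6     7     9

4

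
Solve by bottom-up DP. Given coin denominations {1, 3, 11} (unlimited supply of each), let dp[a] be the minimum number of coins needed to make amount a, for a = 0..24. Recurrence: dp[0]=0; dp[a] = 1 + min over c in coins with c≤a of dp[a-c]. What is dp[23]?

 a  0  1  2  3  4  5  6  7  8  9 10 11 12 13 14 15 16 17 18 19 20 21 22 23 24
dp  0  1  2  1  2  3  2  3  4  3  4  1  2  3  2  3  4  3  4  5  4  5  2  3  4

3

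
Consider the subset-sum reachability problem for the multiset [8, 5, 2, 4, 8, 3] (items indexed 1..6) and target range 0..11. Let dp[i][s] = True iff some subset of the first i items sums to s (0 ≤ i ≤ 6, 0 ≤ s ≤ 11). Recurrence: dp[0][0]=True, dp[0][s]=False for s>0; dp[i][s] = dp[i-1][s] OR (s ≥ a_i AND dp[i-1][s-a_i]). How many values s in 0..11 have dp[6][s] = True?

i\s   0   1   2   3   4   5   6   7   8   9  10  11
  0   T   F   F   F   F   F   F   F   F   F   F   F
  1   T   F   F   F   F   F   F   F   T   F   F   F
  2   T   F   F   F   F   T   F   F   T   F   F   F
  3   T   F   T   F   F   T   F   T   T   F   T   F
  4   T   F   T   F   T   T   T   T   T   T   T   T
  5   T   F   T   F   T   T   T   T   T   T   T   T
  6   T   F   T   T   T   T   T   T   T   T   T   T

11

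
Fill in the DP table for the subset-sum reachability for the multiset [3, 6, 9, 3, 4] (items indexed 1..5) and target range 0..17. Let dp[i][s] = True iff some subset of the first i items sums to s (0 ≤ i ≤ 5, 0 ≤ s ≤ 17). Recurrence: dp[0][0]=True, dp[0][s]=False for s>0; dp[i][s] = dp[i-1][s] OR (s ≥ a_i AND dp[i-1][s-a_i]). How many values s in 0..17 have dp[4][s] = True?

i\s   0   1   2   3   4   5   6   7   8   9  10  11  12  13  14  15  16  17
  0   T   F   F   F   F   F   F   F   F   F   F   F   F   F   F   F   F   F
  1   T   F   F   T   F   F   F   F   F   F   F   F   F   F   F   F   F   F
  2   T   F   F   T   F   F   T   F   F   T   F   F   F   F   F   F   F   F
  3   T   F   F   T   F   F   T   F   F   T   F   F   T   F   F   T   F   F
  4   T   F   F   T   F   F   T   F   F   T   F   F   T   F   F   T   F   F
  5   T   F   F   T   T   F   T   T   F   T   T   F   T   T   F   T   T   F

6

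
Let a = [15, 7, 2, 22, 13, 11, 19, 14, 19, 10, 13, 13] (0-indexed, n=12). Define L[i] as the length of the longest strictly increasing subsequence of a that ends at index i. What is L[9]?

2

   i    0    1    2    3    4    5    6    7    8    9   10   11
a[i]   15    7    2   22   13   11   19   14   19   10   13   13
L[i]    1    1    1    2    2    2    3    3    4    2    3    3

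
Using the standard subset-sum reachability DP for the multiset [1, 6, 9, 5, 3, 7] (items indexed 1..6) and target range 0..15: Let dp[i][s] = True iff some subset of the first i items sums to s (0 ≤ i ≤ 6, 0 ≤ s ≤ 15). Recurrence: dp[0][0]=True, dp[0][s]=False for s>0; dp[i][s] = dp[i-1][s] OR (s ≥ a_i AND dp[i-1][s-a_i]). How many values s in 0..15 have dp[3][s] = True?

i\s   0   1   2   3   4   5   6   7   8   9  10  11  12  13  14  15
  0   T   F   F   F   F   F   F   F   F   F   F   F   F   F   F   F
  1   T   T   F   F   F   F   F   F   F   F   F   F   F   F   F   F
  2   T   T   F   F   F   F   T   T   F   F   F   F   F   F   F   F
  3   T   T   F   F   F   F   T   T   F   T   T   F   F   F   F   T
  4   T   T   F   F   F   T   T   T   F   T   T   T   T   F   T   T
  5   T   T   F   T   T   T   T   T   T   T   T   T   T   T   T   T
  6   T   T   F   T   T   T   T   T   T   T   T   T   T   T   T   T

7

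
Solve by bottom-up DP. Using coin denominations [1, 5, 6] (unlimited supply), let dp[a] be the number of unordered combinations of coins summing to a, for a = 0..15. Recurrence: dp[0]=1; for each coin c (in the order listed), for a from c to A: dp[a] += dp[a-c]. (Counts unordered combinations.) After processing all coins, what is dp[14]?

6

after  coin     0     1     2     3     4     5     6     7     8     9    10    11    12    13    14    15
          1     1     1     1     1     1     1     1     1     1     1     1     1     1     1     1     1
          5     1     1     1     1     1     2     2     2     2     2     3     3     3     3     3     4
          6     1     1     1     1     1     2     3     3     3     3     4     5     6     6     6     7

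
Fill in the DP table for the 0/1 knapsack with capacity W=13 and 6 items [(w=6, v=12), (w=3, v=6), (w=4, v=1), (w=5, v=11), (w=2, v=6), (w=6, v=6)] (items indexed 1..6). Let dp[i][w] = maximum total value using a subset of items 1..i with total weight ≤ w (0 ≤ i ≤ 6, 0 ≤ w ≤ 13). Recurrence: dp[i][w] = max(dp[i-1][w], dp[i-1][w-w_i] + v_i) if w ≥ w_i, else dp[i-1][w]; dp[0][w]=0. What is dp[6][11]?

i\w   0   1   2   3   4   5   6   7   8   9  10  11  12  13
  0   0   0   0   0   0   0   0   0   0   0   0   0   0   0
  1   0   0   0   0   0   0  12  12  12  12  12  12  12  12
  2   0   0   0   6   6   6  12  12  12  18  18  18  18  18
  3   0   0   0   6   6   6  12  12  12  18  18  18  18  19
  4   0   0   0   6   6  11  12  12  17  18  18  23  23  23
  5   0   0   6   6   6  12  12  17  18  18  23  24  24  29
  6   0   0   6   6   6  12  12  17  18  18  23  24  24  29

24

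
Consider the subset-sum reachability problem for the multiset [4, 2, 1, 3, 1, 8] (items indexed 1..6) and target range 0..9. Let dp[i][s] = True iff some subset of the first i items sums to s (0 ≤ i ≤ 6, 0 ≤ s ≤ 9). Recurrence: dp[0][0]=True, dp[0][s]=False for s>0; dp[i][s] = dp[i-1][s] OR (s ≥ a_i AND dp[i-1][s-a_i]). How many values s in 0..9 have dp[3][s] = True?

i\s   0   1   2   3   4   5   6   7   8   9
  0   T   F   F   F   F   F   F   F   F   F
  1   T   F   F   F   T   F   F   F   F   F
  2   T   F   T   F   T   F   T   F   F   F
  3   T   T   T   T   T   T   T   T   F   F
  4   T   T   T   T   T   T   T   T   T   T
  5   T   T   T   T   T   T   T   T   T   T
  6   T   T   T   T   T   T   T   T   T   T

8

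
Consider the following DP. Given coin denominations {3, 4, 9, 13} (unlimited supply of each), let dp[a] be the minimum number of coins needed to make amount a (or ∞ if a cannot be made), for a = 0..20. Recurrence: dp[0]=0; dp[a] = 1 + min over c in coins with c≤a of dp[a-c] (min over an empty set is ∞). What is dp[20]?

 a  0  1  2  3  4  5  6  7  8  9 10 11 12 13 14 15 16 17 18 19 20
dp  0  -  -  1  1  -  2  2  2  1  3  3  2  1  4  3  2  2  2  3  3
(- denotes ∞ / unreachable)

3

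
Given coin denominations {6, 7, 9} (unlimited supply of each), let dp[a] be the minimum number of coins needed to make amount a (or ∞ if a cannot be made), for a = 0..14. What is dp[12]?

2

 a  0  1  2  3  4  5  6  7  8  9 10 11 12 13 14
dp  0  -  -  -  -  -  1  1  -  1  -  -  2  2  2
(- denotes ∞ / unreachable)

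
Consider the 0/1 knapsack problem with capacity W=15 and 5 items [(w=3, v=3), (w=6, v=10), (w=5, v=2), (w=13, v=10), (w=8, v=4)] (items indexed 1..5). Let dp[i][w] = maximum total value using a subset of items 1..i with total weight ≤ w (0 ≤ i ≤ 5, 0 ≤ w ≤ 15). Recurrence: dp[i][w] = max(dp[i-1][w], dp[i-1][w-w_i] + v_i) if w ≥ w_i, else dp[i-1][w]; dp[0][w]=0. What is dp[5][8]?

i\w   0   1   2   3   4   5   6   7   8   9  10  11  12  13  14  15
  0   0   0   0   0   0   0   0   0   0   0   0   0   0   0   0   0
  1   0   0   0   3   3   3   3   3   3   3   3   3   3   3   3   3
  2   0   0   0   3   3   3  10  10  10  13  13  13  13  13  13  13
  3   0   0   0   3   3   3  10  10  10  13  13  13  13  13  15  15
  4   0   0   0   3   3   3  10  10  10  13  13  13  13  13  15  15
  5   0   0   0   3   3   3  10  10  10  13  13  13  13  13  15  15

10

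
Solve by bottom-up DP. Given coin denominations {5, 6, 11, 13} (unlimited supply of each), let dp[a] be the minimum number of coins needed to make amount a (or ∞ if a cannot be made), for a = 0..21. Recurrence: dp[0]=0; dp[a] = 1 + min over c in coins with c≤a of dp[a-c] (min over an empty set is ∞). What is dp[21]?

3

 a  0  1  2  3  4  5  6  7  8  9 10 11 12 13 14 15 16 17 18 19 20 21
dp  0  -  -  -  -  1  1  -  -  -  2  1  2  1  -  3  2  2  2  2  4  3
(- denotes ∞ / unreachable)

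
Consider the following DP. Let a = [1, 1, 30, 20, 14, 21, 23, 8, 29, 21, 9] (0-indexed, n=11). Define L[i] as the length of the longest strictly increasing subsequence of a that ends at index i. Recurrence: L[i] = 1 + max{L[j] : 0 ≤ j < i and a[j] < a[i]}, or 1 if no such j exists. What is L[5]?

3

   i    0    1    2    3    4    5    6    7    8    9   10
a[i]    1    1   30   20   14   21   23    8   29   21    9
L[i]    1    1    2    2    2    3    4    2    5    3    3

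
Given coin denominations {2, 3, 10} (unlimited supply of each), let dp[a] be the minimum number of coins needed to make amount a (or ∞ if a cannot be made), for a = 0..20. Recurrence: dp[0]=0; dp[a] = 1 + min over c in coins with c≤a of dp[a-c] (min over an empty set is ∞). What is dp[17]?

4

 a  0  1  2  3  4  5  6  7  8  9 10 11 12 13 14 15 16 17 18 19 20
dp  0  -  1  1  2  2  2  3  3  3  1  4  2  2  3  3  3  4  4  4  2
(- denotes ∞ / unreachable)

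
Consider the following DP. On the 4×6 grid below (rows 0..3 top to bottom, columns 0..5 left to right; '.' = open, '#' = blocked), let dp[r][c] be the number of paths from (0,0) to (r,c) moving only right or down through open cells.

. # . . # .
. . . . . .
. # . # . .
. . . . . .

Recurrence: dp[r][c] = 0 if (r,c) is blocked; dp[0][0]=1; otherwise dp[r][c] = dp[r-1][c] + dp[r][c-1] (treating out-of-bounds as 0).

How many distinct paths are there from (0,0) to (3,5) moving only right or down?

r\c   0   1   2   3   4   5
  0   1   0   0   0   0   0
  1   1   1   1   1   1   1
  2   1   0   1   0   1   2
  3   1   1   2   2   3   5

5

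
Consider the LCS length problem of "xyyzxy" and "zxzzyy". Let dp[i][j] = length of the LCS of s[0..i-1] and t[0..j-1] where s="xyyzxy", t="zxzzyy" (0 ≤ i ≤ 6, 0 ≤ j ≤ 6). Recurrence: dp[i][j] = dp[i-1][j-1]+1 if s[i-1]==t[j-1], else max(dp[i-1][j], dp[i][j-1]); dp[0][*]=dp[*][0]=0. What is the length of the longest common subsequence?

3

   ''  z  x  z  z  y  y
''  0  0  0  0  0  0  0
 x  0  0  1  1  1  1  1
 y  0  0  1  1  1  2  2
 y  0  0  1  1  1  2  3
 z  0  1  1  2  2  2  3
 x  0  1  2  2  2  2  3
 y  0  1  2  2  2  3  3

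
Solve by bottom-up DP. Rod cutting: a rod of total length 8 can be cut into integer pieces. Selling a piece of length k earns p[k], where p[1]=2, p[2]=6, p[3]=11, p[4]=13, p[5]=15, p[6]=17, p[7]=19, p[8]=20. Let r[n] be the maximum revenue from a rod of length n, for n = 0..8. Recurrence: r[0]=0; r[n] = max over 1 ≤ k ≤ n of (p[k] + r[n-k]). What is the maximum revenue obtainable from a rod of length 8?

   n    0    1    2    3    4    5    6    7    8
r[n]    0    2    6   11   13   17   22   24   28

28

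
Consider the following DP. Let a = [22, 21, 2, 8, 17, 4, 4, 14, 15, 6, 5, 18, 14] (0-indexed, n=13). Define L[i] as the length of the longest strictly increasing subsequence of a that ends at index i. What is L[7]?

3

   i    0    1    2    3    4    5    6    7    8    9   10   11   12
a[i]   22   21    2    8   17    4    4   14   15    6    5   18   14
L[i]    1    1    1    2    3    2    2    3    4    3    3    5    4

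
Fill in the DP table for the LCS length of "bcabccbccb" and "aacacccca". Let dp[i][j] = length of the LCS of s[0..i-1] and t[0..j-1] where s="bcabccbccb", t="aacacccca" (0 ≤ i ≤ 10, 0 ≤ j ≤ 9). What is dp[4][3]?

   ''  a  a  c  a  c  c  c  c  a
''  0  0  0  0  0  0  0  0  0  0
 b  0  0  0  0  0  0  0  0  0  0
 c  0  0  0  1  1  1  1  1  1  1
 a  0  1  1  1  2  2  2  2  2  2
 b  0  1  1  1  2  2  2  2  2  2
 c  0  1  1  2  2  3  3  3  3  3
 c  0  1  1  2  2  3  4  4  4  4
 b  0  1  1  2  2  3  4  4  4  4
 c  0  1  1  2  2  3  4  5  5  5
 c  0  1  1  2  2  3  4  5  6  6
 b  0  1  1  2  2  3  4  5  6  6

1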